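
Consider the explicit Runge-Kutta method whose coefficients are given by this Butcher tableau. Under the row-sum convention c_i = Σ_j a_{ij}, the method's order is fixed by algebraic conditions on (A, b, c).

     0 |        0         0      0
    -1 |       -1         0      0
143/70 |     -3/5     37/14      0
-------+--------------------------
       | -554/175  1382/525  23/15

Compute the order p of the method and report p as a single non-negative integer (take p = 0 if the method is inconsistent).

2

b = (-554/175, 1382/525, 23/15)
c = (0, -1, 143/70)
Ac = (0, 0, -37/14)
Σ b_i: (-554/175)·1 + 1382/525·1 + 23/15·1 = 1 ✓
b·c: 1382/525·(-1) + 23/15·143/70 = 1/2 ✓
b·c²: 1382/525·1 + 23/15·20449/4900 = 221269/24500 ≠ 1/3 ⇒ order 2.
b·Ac: 23/15·(-37/14) = -851/210 ≠ 1/6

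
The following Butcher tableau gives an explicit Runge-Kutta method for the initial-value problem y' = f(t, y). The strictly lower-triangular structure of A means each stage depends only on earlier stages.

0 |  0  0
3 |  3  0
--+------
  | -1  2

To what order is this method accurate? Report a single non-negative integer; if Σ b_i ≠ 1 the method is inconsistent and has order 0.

1

b = (-1, 2)
c = (0, 3)
Σ b_i: (-1)·1 + 2·1 = 1 ✓
b·c: 2·3 = 6 ≠ 1/2 ⇒ order 1.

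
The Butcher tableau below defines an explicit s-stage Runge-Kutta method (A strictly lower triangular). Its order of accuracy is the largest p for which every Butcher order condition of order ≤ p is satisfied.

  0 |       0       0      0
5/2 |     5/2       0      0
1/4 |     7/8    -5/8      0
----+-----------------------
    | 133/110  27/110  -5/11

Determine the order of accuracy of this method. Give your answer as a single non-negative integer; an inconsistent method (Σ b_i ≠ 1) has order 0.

2

b = (133/110, 27/110, -5/11)
c = (0, 5/2, 1/4)
Ac = (0, 0, -25/16)
Σ b_i: 133/110·1 + 27/110·1 + (-5/11)·1 = 1 ✓
b·c: 27/110·5/2 + (-5/11)·1/4 = 1/2 ✓
b·c²: 27/110·25/4 + (-5/11)·1/16 = 265/176 ≠ 1/3 ⇒ order 2.
b·Ac: (-5/11)·(-25/16) = 125/176 ≠ 1/6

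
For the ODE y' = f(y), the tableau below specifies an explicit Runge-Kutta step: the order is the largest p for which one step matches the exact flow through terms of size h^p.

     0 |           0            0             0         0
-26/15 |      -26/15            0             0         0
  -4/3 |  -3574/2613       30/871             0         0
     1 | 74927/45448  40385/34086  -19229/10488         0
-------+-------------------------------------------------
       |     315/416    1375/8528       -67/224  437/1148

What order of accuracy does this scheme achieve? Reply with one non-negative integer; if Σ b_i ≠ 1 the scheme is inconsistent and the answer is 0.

4

b = (315/416, 1375/8528, -67/224, 437/1148)
c = (0, -26/15, -4/3, 1)
Ac = (0, 0, -4/67, 1025/2622)
Σ b_i: 315/416·1 + 1375/8528·1 + (-67/224)·1 + 437/1148·1 = 1 ✓
b·c: 1375/8528·(-26/15) + (-67/224)·(-4/3) + 437/1148·1 = 1/2 ✓
b·c²: 1375/8528·676/225 + (-67/224)·16/9 + 437/1148·1 = 1/3 ✓
b·Ac: (-67/224)·(-4/67) + 437/1148·1025/2622 = 1/6 ✓
b·c³: 1375/8528·(-17576/3375) + (-67/224)·(-64/27) + 437/1148·1 = 1/4 ✓
b·(c∘Ac): (-67/224)·16/201 + 437/1148·1025/2622 = 1/8 ✓
b·Ac²: (-67/224)·104/1005 + 437/1148·656/2185 = 1/12 ✓
b·A²c: 437/1148·287/2622 = 1/24 ✓; 4 stages ⇒ order 4.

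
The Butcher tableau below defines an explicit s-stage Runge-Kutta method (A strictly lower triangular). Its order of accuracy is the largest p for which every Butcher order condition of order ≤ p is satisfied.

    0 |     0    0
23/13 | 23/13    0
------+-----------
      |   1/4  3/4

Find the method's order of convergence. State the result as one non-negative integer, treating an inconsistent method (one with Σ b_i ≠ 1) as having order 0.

b = (1/4, 3/4)
c = (0, 23/13)
Σ b_i: 1/4·1 + 3/4·1 = 1 ✓
b·c: 3/4·23/13 = 69/52 ≠ 1/2 ⇒ order 1.

1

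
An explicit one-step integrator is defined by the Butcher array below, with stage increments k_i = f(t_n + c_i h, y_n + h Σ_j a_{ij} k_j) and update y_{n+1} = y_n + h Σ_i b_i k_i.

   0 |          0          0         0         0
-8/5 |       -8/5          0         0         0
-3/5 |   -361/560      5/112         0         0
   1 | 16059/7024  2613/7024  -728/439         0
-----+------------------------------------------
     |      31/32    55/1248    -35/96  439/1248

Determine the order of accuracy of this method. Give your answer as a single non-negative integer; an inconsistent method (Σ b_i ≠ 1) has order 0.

b = (31/32, 55/1248, -35/96, 439/1248)
c = (0, -8/5, -3/5, 1)
Ac = (0, 0, -1/14, 351/878)
Σ b_i: 31/32·1 + 55/1248·1 + (-35/96)·1 + 439/1248·1 = 1 ✓
b·c: 55/1248·(-8/5) + (-35/96)·(-3/5) + 439/1248·1 = 1/2 ✓
b·c²: 55/1248·64/25 + (-35/96)·9/25 + 439/1248·1 = 1/3 ✓
b·Ac: (-35/96)·(-1/14) + 439/1248·351/878 = 1/6 ✓
b·c³: 55/1248·(-512/125) + (-35/96)·(-27/125) + 439/1248·1 = 1/4 ✓
b·(c∘Ac): (-35/96)·3/70 + 439/1248·351/878 = 1/8 ✓
b·Ac²: (-35/96)·4/35 + 439/1248·156/439 = 1/12 ✓
b·A²c: 439/1248·52/439 = 1/24 ✓; 4 stages ⇒ order 4.

4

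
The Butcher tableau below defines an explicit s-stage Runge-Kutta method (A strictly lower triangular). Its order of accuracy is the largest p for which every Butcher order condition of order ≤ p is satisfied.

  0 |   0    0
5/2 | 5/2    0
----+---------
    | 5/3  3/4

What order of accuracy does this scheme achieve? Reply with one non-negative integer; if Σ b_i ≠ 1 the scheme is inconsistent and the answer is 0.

b = (5/3, 3/4)
c = (0, 5/2)
Σ b_i: 5/3·1 + 3/4·1 = 29/12 ≠ 1 ⇒ order 0.

0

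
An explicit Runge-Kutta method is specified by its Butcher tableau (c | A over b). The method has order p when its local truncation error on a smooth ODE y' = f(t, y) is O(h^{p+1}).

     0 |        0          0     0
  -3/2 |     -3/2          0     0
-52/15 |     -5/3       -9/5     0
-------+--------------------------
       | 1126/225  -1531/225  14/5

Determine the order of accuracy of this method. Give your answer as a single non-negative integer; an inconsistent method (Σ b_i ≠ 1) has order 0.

2

b = (1126/225, -1531/225, 14/5)
c = (0, -3/2, -52/15)
Ac = (0, 0, 27/10)
Σ b_i: 1126/225·1 + (-1531/225)·1 + 14/5·1 = 1 ✓
b·c: (-1531/225)·(-3/2) + 14/5·(-52/15) = 1/2 ✓
b·c²: (-1531/225)·9/4 + 14/5·2704/225 = 82529/4500 ≠ 1/3 ⇒ order 2.
b·Ac: 14/5·27/10 = 189/25 ≠ 1/6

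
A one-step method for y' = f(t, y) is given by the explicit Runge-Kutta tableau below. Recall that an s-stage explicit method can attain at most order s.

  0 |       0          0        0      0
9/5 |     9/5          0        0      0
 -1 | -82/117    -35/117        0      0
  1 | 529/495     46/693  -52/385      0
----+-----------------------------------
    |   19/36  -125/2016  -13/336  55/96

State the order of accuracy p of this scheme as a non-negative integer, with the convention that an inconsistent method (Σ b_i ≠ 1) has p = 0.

4

b = (19/36, -125/2016, -13/336, 55/96)
c = (0, 9/5, -1, 1)
Ac = (0, 0, -7/13, 14/55)
Σ b_i: 19/36·1 + (-125/2016)·1 + (-13/336)·1 + 55/96·1 = 1 ✓
b·c: (-125/2016)·9/5 + (-13/336)·(-1) + 55/96·1 = 1/2 ✓
b·c²: (-125/2016)·81/25 + (-13/336)·1 + 55/96·1 = 1/3 ✓
b·Ac: (-13/336)·(-7/13) + 55/96·14/55 = 1/6 ✓
b·c³: (-125/2016)·729/125 + (-13/336)·(-1) + 55/96·1 = 1/4 ✓
b·(c∘Ac): (-13/336)·7/13 + 55/96·14/55 = 1/8 ✓
b·Ac²: (-13/336)·(-63/65) + 55/96·2/25 = 1/12 ✓
b·A²c: 55/96·4/55 = 1/24 ✓; 4 stages ⇒ order 4.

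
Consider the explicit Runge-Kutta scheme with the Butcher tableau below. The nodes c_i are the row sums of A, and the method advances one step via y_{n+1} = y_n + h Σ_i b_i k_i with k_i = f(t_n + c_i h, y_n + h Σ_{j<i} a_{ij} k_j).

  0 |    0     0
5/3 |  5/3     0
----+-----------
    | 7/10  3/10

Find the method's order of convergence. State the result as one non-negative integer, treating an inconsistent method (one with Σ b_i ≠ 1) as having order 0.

b = (7/10, 3/10)
c = (0, 5/3)
Σ b_i: 7/10·1 + 3/10·1 = 1 ✓
b·c: 3/10·5/3 = 1/2 ✓; 2 stages ⇒ order 2.

2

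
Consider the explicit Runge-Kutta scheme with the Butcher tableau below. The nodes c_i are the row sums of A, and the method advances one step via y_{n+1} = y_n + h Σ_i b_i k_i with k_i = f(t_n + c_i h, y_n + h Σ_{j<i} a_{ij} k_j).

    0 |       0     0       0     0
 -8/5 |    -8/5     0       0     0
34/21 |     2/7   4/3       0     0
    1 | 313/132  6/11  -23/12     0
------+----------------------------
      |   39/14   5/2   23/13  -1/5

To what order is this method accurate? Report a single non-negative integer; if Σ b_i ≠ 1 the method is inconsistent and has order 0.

b = (39/14, 5/2, 23/13, -1/5)
c = (0, -8/5, 34/21, 1)
Ac = (0, 0, -32/15, -27553/6930)
Σ b_i: 39/14·1 + 5/2·1 + 23/13·1 + (-1/5)·1 = 3119/455 ≠ 1 ⇒ order 0.

0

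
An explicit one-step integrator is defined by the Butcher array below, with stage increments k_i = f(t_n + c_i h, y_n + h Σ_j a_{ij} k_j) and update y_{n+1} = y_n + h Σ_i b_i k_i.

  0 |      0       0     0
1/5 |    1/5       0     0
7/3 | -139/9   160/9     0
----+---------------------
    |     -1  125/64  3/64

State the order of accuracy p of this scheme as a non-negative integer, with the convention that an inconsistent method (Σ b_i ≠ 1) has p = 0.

b = (-1, 125/64, 3/64)
c = (0, 1/5, 7/3)
Ac = (0, 0, 32/9)
Σ b_i: (-1)·1 + 125/64·1 + 3/64·1 = 1 ✓
b·c: 125/64·1/5 + 3/64·7/3 = 1/2 ✓
b·c²: 125/64·1/25 + 3/64·49/9 = 1/3 ✓
b·Ac: 3/64·32/9 = 1/6 ✓; 3 stages ⇒ order 3.

3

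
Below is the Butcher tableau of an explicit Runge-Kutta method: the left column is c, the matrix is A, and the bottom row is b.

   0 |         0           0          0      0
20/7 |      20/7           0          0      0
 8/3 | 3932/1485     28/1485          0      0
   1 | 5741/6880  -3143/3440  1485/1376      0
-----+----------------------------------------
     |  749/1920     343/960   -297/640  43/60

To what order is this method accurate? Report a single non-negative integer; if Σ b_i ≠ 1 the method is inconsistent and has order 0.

b = (749/1920, 343/960, -297/640, 43/60)
c = (0, 20/7, 8/3, 1)
Ac = (0, 0, 16/297, 23/86)
Σ b_i: 749/1920·1 + 343/960·1 + (-297/640)·1 + 43/60·1 = 1 ✓
b·c: 343/960·20/7 + (-297/640)·8/3 + 43/60·1 = 1/2 ✓
b·c²: 343/960·400/49 + (-297/640)·64/9 + 43/60·1 = 1/3 ✓
b·Ac: (-297/640)·16/297 + 43/60·23/86 = 1/6 ✓
b·c³: 343/960·8000/343 + (-297/640)·512/27 + 43/60·1 = 1/4 ✓
b·(c∘Ac): (-297/640)·128/891 + 43/60·23/86 = 1/8 ✓
b·Ac²: (-297/640)·320/2079 + 43/60·65/301 = 1/12 ✓
b·A²c: 43/60·5/86 = 1/24 ✓; 4 stages ⇒ order 4.

4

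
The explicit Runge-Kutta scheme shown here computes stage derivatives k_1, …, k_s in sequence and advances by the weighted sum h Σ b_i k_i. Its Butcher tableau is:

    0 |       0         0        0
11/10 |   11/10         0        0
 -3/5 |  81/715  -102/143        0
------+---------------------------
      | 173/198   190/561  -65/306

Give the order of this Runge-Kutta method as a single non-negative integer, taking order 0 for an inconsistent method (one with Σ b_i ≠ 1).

b = (173/198, 190/561, -65/306)
c = (0, 11/10, -3/5)
Ac = (0, 0, -51/65)
Σ b_i: 173/198·1 + 190/561·1 + (-65/306)·1 = 1 ✓
b·c: 190/561·11/10 + (-65/306)·(-3/5) = 1/2 ✓
b·c²: 190/561·121/100 + (-65/306)·9/25 = 1/3 ✓
b·Ac: (-65/306)·(-51/65) = 1/6 ✓; 3 stages ⇒ order 3.

3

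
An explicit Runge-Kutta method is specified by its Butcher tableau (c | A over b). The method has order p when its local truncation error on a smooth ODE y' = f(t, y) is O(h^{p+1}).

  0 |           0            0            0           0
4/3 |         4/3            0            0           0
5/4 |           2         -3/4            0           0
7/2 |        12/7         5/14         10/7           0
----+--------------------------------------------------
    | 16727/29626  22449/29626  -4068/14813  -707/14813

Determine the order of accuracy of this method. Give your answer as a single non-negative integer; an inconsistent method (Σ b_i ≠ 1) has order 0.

3

b = (16727/29626, 22449/29626, -4068/14813, -707/14813)
c = (0, 4/3, 5/4, 7/2)
Ac = (0, 0, -1, 95/42)
Σ b_i: 16727/29626·1 + 22449/29626·1 + (-4068/14813)·1 + (-707/14813)·1 = 1 ✓
b·c: 22449/29626·4/3 + (-4068/14813)·5/4 + (-707/14813)·7/2 = 1/2 ✓
b·c²: 22449/29626·16/9 + (-4068/14813)·25/16 + (-707/14813)·49/4 = 1/3 ✓
b·Ac: (-4068/14813)·(-1) + (-707/14813)·95/42 = 1/6 ✓
b·c³: 22449/29626·64/27 + (-4068/14813)·125/64 + (-707/14813)·343/8 = -1677847/2133072 ≠ 1/4 ⇒ order 3.
b·(c∘Ac): (-4068/14813)·(-5/4) + (-707/14813)·95/12 = -6145/177756 ≠ 1/8
b·Ac²: (-4068/14813)·(-4/3) + (-707/14813)·1445/504 = 244583/1066536 ≠ 1/12
b·A²c: (-707/14813)·(-10/7) = 1010/14813 ≠ 1/24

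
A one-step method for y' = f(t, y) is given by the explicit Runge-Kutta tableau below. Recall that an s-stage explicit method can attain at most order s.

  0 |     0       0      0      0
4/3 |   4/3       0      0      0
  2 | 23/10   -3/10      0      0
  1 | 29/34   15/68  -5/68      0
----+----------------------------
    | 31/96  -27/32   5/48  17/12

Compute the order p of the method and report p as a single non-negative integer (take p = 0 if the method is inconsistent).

b = (31/96, -27/32, 5/48, 17/12)
c = (0, 4/3, 2, 1)
Ac = (0, 0, -2/5, 5/34)
Σ b_i: 31/96·1 + (-27/32)·1 + 5/48·1 + 17/12·1 = 1 ✓
b·c: (-27/32)·4/3 + 5/48·2 + 17/12·1 = 1/2 ✓
b·c²: (-27/32)·16/9 + 5/48·4 + 17/12·1 = 1/3 ✓
b·Ac: 5/48·(-2/5) + 17/12·5/34 = 1/6 ✓
b·c³: (-27/32)·64/27 + 5/48·8 + 17/12·1 = 1/4 ✓
b·(c∘Ac): 5/48·(-4/5) + 17/12·5/34 = 1/8 ✓
b·Ac²: 5/48·(-8/15) + 17/12·5/51 = 1/12 ✓
b·A²c: 17/12·1/34 = 1/24 ✓; 4 stages ⇒ order 4.

4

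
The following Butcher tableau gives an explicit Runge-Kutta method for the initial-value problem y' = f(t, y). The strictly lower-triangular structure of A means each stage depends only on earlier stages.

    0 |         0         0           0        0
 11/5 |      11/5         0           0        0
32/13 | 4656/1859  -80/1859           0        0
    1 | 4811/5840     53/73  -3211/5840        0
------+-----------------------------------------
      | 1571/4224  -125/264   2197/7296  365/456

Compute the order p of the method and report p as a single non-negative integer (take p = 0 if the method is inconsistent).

b = (1571/4224, -125/264, 2197/7296, 365/456)
c = (0, 11/5, 32/13, 1)
Ac = (0, 0, -16/169, 89/365)
Σ b_i: 1571/4224·1 + (-125/264)·1 + 2197/7296·1 + 365/456·1 = 1 ✓
b·c: (-125/264)·11/5 + 2197/7296·32/13 + 365/456·1 = 1/2 ✓
b·c²: (-125/264)·121/25 + 2197/7296·1024/169 + 365/456·1 = 1/3 ✓
b·Ac: 2197/7296·(-16/169) + 365/456·89/365 = 1/6 ✓
b·c³: (-125/264)·1331/125 + 2197/7296·32768/2197 + 365/456·1 = 1/4 ✓
b·(c∘Ac): 2197/7296·(-512/2197) + 365/456·89/365 = 1/8 ✓
b·Ac²: 2197/7296·(-176/845) + 365/456·333/1825 = 1/12 ✓
b·A²c: 365/456·19/365 = 1/24 ✓; 4 stages ⇒ order 4.

4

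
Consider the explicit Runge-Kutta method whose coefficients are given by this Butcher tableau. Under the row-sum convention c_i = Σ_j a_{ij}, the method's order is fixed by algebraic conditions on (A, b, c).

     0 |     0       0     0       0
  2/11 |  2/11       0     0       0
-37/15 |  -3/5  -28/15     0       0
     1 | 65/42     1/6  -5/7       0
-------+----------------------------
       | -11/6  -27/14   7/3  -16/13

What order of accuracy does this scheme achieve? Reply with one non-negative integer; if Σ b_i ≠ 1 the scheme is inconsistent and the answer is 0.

0

b = (-11/6, -27/14, 7/3, -16/13)
c = (0, 2/11, -37/15, 1)
Ac = (0, 0, -56/165, 138/77)
Σ b_i: (-11/6)·1 + (-27/14)·1 + 7/3·1 + (-16/13)·1 = -242/91 ≠ 1 ⇒ order 0.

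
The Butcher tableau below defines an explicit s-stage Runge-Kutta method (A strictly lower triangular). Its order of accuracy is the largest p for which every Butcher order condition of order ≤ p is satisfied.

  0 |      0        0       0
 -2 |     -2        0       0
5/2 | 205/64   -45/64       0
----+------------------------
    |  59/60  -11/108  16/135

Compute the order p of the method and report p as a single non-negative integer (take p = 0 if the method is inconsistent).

3

b = (59/60, -11/108, 16/135)
c = (0, -2, 5/2)
Ac = (0, 0, 45/32)
Σ b_i: 59/60·1 + (-11/108)·1 + 16/135·1 = 1 ✓
b·c: (-11/108)·(-2) + 16/135·5/2 = 1/2 ✓
b·c²: (-11/108)·4 + 16/135·25/4 = 1/3 ✓
b·Ac: 16/135·45/32 = 1/6 ✓; 3 stages ⇒ order 3.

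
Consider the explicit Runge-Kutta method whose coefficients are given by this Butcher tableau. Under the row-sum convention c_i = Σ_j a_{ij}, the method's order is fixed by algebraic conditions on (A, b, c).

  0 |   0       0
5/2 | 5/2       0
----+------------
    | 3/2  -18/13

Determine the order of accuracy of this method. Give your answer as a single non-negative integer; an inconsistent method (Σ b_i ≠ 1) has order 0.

0

b = (3/2, -18/13)
c = (0, 5/2)
Σ b_i: 3/2·1 + (-18/13)·1 = 3/26 ≠ 1 ⇒ order 0.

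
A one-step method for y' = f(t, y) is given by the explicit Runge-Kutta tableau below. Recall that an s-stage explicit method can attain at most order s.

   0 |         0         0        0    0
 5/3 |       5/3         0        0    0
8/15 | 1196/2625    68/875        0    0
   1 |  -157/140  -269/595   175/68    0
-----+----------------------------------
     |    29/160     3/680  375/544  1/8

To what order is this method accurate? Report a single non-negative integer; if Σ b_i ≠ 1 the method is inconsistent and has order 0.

4

b = (29/160, 3/680, 375/544, 1/8)
c = (0, 5/3, 8/15, 1)
Ac = (0, 0, 68/525, 13/21)
Σ b_i: 29/160·1 + 3/680·1 + 375/544·1 + 1/8·1 = 1 ✓
b·c: 3/680·5/3 + 375/544·8/15 + 1/8·1 = 1/2 ✓
b·c²: 3/680·25/9 + 375/544·64/225 + 1/8·1 = 1/3 ✓
b·Ac: 375/544·68/525 + 1/8·13/21 = 1/6 ✓
b·c³: 3/680·125/27 + 375/544·512/3375 + 1/8·1 = 1/4 ✓
b·(c∘Ac): 375/544·544/7875 + 1/8·13/21 = 1/8 ✓
b·Ac²: 375/544·68/315 + 1/8·(-11/21) = 1/12 ✓
b·A²c: 1/8·1/3 = 1/24 ✓; 4 stages ⇒ order 4.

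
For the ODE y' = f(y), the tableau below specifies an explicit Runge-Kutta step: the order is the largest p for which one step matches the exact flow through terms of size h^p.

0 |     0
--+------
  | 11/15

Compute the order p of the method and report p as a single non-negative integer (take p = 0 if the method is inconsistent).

0

b = (11/15)
c = (0)
Σ b_i: 11/15·1 = 11/15 ≠ 1 ⇒ order 0.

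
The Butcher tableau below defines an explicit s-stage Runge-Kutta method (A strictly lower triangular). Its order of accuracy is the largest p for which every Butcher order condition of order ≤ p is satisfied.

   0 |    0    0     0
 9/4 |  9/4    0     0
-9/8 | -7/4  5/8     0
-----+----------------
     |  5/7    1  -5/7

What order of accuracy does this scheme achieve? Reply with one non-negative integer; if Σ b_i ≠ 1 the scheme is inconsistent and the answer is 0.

1

b = (5/7, 1, -5/7)
c = (0, 9/4, -9/8)
Ac = (0, 0, 45/32)
Σ b_i: 5/7·1 + 1·1 + (-5/7)·1 = 1 ✓
b·c: 1·9/4 + (-5/7)·(-9/8) = 171/56 ≠ 1/2 ⇒ order 1.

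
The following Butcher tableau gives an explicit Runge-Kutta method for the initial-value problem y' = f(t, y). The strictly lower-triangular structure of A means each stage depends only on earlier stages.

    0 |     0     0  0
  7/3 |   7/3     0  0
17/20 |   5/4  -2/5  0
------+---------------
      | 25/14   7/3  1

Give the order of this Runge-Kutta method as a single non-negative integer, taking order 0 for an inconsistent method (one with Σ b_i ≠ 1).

b = (25/14, 7/3, 1)
c = (0, 7/3, 17/20)
Ac = (0, 0, -14/15)
Σ b_i: 25/14·1 + 7/3·1 + 1·1 = 215/42 ≠ 1 ⇒ order 0.

0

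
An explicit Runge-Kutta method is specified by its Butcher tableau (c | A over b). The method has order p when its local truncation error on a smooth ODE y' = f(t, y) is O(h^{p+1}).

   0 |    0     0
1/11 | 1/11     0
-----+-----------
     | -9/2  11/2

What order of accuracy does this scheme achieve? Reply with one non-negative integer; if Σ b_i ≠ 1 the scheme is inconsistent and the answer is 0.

2

b = (-9/2, 11/2)
c = (0, 1/11)
Σ b_i: (-9/2)·1 + 11/2·1 = 1 ✓
b·c: 11/2·1/11 = 1/2 ✓; 2 stages ⇒ order 2.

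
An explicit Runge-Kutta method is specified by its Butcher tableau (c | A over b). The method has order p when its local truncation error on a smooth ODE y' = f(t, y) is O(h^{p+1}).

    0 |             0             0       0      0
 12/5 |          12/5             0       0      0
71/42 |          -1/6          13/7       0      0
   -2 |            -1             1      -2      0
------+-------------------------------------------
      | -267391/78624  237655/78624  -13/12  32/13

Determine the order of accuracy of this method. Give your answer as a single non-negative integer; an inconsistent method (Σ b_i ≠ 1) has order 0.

2

b = (-267391/78624, 237655/78624, -13/12, 32/13)
c = (0, 12/5, 71/42, -2)
Ac = (0, 0, 156/35, -103/105)
Σ b_i: (-267391/78624)·1 + 237655/78624·1 + (-13/12)·1 + 32/13·1 = 1 ✓
b·c: 237655/78624·12/5 + (-13/12)·71/42 + 32/13·(-2) = 1/2 ✓
b·c²: 237655/78624·144/25 + (-13/12)·5041/1764 + 32/13·4 = 33243499/1375920 ≠ 1/3 ⇒ order 2.
b·Ac: (-13/12)·156/35 + 32/13·(-103/105) = -9887/1365 ≠ 1/6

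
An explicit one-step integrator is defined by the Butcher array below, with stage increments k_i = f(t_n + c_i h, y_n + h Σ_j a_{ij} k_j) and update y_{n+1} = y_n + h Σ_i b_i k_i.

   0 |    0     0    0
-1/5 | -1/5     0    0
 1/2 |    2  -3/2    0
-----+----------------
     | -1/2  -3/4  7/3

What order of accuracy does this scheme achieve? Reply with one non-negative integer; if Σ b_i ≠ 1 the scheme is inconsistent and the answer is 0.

b = (-1/2, -3/4, 7/3)
c = (0, -1/5, 1/2)
Ac = (0, 0, 3/10)
Σ b_i: (-1/2)·1 + (-3/4)·1 + 7/3·1 = 13/12 ≠ 1 ⇒ order 0.

0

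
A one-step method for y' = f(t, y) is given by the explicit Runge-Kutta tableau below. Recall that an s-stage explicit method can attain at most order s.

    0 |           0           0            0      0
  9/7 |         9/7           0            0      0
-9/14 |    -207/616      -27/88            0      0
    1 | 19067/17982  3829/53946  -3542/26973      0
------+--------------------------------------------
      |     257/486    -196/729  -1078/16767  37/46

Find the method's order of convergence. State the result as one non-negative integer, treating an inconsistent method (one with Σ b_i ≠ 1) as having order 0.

b = (257/486, -196/729, -1078/16767, 37/46)
c = (0, 9/7, -9/14, 1)
Ac = (0, 0, -243/616, 13/74)
Σ b_i: 257/486·1 + (-196/729)·1 + (-1078/16767)·1 + 37/46·1 = 1 ✓
b·c: (-196/729)·9/7 + (-1078/16767)·(-9/14) + 37/46·1 = 1/2 ✓
b·c²: (-196/729)·81/49 + (-1078/16767)·81/196 + 37/46·1 = 1/3 ✓
b·Ac: (-1078/16767)·(-243/616) + 37/46·13/74 = 1/6 ✓
b·c³: (-196/729)·729/343 + (-1078/16767)·(-729/2744) + 37/46·1 = 1/4 ✓
b·(c∘Ac): (-1078/16767)·2187/8624 + 37/46·13/74 = 1/8 ✓
b·Ac²: (-1078/16767)·(-2187/4312) + 37/46·7/111 = 1/12 ✓
b·A²c: 37/46·23/444 = 1/24 ✓; 4 stages ⇒ order 4.

4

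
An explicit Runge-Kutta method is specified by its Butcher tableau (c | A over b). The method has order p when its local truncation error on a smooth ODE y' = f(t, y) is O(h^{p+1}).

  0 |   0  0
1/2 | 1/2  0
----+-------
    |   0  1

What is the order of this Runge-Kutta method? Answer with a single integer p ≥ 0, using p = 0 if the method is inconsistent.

b = (0, 1)
c = (0, 1/2)
Σ b_i: 1·1 = 1 ✓
b·c: 1·1/2 = 1/2 ✓; 2 stages ⇒ order 2.

2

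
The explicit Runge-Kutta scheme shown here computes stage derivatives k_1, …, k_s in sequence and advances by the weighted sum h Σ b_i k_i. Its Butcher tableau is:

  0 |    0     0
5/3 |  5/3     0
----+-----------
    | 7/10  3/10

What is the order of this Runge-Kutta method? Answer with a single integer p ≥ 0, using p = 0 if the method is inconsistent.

b = (7/10, 3/10)
c = (0, 5/3)
Σ b_i: 7/10·1 + 3/10·1 = 1 ✓
b·c: 3/10·5/3 = 1/2 ✓; 2 stages ⇒ order 2.

2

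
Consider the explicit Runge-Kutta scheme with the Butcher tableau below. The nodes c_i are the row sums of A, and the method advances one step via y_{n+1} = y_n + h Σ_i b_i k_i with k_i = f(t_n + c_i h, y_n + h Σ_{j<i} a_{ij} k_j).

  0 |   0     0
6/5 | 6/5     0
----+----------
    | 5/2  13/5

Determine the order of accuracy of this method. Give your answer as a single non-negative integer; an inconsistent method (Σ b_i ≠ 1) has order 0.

b = (5/2, 13/5)
c = (0, 6/5)
Σ b_i: 5/2·1 + 13/5·1 = 51/10 ≠ 1 ⇒ order 0.

0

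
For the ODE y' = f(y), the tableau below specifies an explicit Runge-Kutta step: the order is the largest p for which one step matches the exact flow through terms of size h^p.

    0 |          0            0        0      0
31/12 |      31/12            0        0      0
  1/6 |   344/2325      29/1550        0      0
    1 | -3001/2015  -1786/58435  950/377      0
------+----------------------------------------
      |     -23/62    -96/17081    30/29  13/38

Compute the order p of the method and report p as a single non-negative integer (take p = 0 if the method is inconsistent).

4

b = (-23/62, -96/17081, 30/29, 13/38)
c = (0, 31/12, 1/6, 1)
Ac = (0, 0, 29/600, 133/390)
Σ b_i: (-23/62)·1 + (-96/17081)·1 + 30/29·1 + 13/38·1 = 1 ✓
b·c: (-96/17081)·31/12 + 30/29·1/6 + 13/38·1 = 1/2 ✓
b·c²: (-96/17081)·961/144 + 30/29·1/36 + 13/38·1 = 1/3 ✓
b·Ac: 30/29·29/600 + 13/38·133/390 = 1/6 ✓
b·c³: (-96/17081)·29791/1728 + 30/29·1/216 + 13/38·1 = 1/4 ✓
b·(c∘Ac): 30/29·29/3600 + 13/38·133/390 = 1/8 ✓
b·Ac²: 30/29·899/7200 + 13/38·(-209/1560) = 1/12 ✓
b·A²c: 13/38·19/156 = 1/24 ✓; 4 stages ⇒ order 4.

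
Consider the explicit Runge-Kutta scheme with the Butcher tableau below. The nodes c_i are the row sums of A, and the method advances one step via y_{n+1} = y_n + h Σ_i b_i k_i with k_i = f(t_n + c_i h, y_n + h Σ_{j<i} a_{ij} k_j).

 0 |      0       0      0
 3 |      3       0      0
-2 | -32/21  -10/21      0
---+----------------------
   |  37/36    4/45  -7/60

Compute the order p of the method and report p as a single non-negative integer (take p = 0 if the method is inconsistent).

b = (37/36, 4/45, -7/60)
c = (0, 3, -2)
Ac = (0, 0, -10/7)
Σ b_i: 37/36·1 + 4/45·1 + (-7/60)·1 = 1 ✓
b·c: 4/45·3 + (-7/60)·(-2) = 1/2 ✓
b·c²: 4/45·9 + (-7/60)·4 = 1/3 ✓
b·Ac: (-7/60)·(-10/7) = 1/6 ✓; 3 stages ⇒ order 3.

3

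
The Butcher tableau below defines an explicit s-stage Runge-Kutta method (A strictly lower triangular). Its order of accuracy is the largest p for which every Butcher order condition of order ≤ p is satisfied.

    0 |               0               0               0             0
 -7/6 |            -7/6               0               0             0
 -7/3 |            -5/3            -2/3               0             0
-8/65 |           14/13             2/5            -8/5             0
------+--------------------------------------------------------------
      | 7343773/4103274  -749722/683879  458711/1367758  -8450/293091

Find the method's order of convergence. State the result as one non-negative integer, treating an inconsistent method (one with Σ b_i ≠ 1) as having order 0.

b = (7343773/4103274, -749722/683879, 458711/1367758, -8450/293091)
c = (0, -7/6, -7/3, -8/65)
Ac = (0, 0, 7/9, 49/15)
Σ b_i: 7343773/4103274·1 + (-749722/683879)·1 + 458711/1367758·1 + (-8450/293091)·1 = 1 ✓
b·c: (-749722/683879)·(-7/6) + 458711/1367758·(-7/3) + (-8450/293091)·(-8/65) = 1/2 ✓
b·c²: (-749722/683879)·49/36 + 458711/1367758·49/9 + (-8450/293091)·64/4225 = 1/3 ✓
b·Ac: 458711/1367758·7/9 + (-8450/293091)·49/15 = 1/6 ✓
b·c³: (-749722/683879)·(-343/216) + 458711/1367758·(-343/27) + (-8450/293091)·(-512/274625) = -1728019921/685832940 ≠ 1/4 ⇒ order 3.
b·(c∘Ac): 458711/1367758·(-49/27) + (-8450/293091)·(-392/975) = -3149825/5275638 ≠ 1/8
b·Ac²: 458711/1367758·(-49/54) + (-8450/293091)·(-49/6) = -726677/10551276 ≠ 1/12
b·A²c: (-8450/293091)·(-56/45) = 94640/2637819 ≠ 1/24

3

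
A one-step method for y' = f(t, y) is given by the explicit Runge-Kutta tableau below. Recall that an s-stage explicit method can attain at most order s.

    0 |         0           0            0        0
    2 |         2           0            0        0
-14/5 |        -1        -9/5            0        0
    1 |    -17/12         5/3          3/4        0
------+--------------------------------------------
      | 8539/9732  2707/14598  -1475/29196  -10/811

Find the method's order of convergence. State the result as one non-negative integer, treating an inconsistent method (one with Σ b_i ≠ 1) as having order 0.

b = (8539/9732, 2707/14598, -1475/29196, -10/811)
c = (0, 2, -14/5, 1)
Ac = (0, 0, -18/5, 37/30)
Σ b_i: 8539/9732·1 + 2707/14598·1 + (-1475/29196)·1 + (-10/811)·1 = 1 ✓
b·c: 2707/14598·2 + (-1475/29196)·(-14/5) + (-10/811)·1 = 1/2 ✓
b·c²: 2707/14598·4 + (-1475/29196)·196/25 + (-10/811)·1 = 1/3 ✓
b·Ac: (-1475/29196)·(-18/5) + (-10/811)·37/30 = 1/6 ✓
b·c³: 2707/14598·8 + (-1475/29196)·(-2744/125) + (-10/811)·1 = 31388/12165 ≠ 1/4 ⇒ order 3.
b·(c∘Ac): (-1475/29196)·252/25 + (-10/811)·37/30 = -1276/2433 ≠ 1/8
b·Ac²: (-1475/29196)·(-36/5) + (-10/811)·941/75 = 2543/12165 ≠ 1/12
b·A²c: (-10/811)·(-27/10) = 27/811 ≠ 1/24

3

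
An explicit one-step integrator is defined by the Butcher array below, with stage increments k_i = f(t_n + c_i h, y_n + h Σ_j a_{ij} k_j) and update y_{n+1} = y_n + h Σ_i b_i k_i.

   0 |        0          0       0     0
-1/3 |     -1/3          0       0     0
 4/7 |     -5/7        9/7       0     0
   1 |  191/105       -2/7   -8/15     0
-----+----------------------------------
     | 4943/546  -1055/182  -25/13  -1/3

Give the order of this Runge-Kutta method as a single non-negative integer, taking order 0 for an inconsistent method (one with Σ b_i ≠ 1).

2

b = (4943/546, -1055/182, -25/13, -1/3)
c = (0, -1/3, 4/7, 1)
Ac = (0, 0, -3/7, -22/105)
Σ b_i: 4943/546·1 + (-1055/182)·1 + (-25/13)·1 + (-1/3)·1 = 1 ✓
b·c: (-1055/182)·(-1/3) + (-25/13)·4/7 + (-1/3)·1 = 1/2 ✓
b·c²: (-1055/182)·1/9 + (-25/13)·16/49 + (-1/3)·1 = -18407/11466 ≠ 1/3 ⇒ order 2.
b·Ac: (-25/13)·(-3/7) + (-1/3)·(-22/105) = 523/585 ≠ 1/6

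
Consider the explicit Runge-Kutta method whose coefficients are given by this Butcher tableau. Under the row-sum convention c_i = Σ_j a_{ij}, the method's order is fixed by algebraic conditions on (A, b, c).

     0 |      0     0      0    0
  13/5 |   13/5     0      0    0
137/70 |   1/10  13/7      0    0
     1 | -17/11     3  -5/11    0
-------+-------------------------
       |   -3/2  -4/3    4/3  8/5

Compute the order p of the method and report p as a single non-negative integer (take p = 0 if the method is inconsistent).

b = (-3/2, -4/3, 4/3, 8/5)
c = (0, 13/5, 137/70, 1)
Ac = (0, 0, 169/35, 5321/770)
Σ b_i: (-3/2)·1 + (-4/3)·1 + 4/3·1 + 8/5·1 = 1/10 ≠ 1 ⇒ order 0.

0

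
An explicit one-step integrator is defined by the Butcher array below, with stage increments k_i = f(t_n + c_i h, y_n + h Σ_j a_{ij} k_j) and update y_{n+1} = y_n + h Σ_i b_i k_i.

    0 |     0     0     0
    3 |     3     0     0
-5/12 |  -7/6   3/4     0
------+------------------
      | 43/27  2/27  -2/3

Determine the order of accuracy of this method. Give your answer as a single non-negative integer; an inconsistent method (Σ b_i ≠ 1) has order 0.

2

b = (43/27, 2/27, -2/3)
c = (0, 3, -5/12)
Ac = (0, 0, 9/4)
Σ b_i: 43/27·1 + 2/27·1 + (-2/3)·1 = 1 ✓
b·c: 2/27·3 + (-2/3)·(-5/12) = 1/2 ✓
b·c²: 2/27·9 + (-2/3)·25/144 = 119/216 ≠ 1/3 ⇒ order 2.
b·Ac: (-2/3)·9/4 = -3/2 ≠ 1/6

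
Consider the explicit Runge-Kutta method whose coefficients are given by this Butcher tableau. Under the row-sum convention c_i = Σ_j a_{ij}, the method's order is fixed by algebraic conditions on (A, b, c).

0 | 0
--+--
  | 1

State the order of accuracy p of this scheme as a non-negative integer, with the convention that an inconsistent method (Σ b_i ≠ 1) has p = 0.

1

b = (1)
c = (0)
Σ b_i: 1·1 = 1 ✓; 1 stage ⇒ order 1.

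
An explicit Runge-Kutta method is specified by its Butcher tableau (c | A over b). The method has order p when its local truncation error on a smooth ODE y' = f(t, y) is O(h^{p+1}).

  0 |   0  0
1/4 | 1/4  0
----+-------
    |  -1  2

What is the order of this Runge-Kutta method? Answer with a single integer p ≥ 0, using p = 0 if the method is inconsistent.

b = (-1, 2)
c = (0, 1/4)
Σ b_i: (-1)·1 + 2·1 = 1 ✓
b·c: 2·1/4 = 1/2 ✓; 2 stages ⇒ order 2.

2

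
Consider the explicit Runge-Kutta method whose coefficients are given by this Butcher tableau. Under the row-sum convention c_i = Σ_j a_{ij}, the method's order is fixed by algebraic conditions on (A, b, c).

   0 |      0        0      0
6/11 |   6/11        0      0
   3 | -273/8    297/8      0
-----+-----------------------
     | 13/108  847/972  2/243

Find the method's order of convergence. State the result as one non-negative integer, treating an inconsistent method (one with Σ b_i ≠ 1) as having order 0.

3

b = (13/108, 847/972, 2/243)
c = (0, 6/11, 3)
Ac = (0, 0, 81/4)
Σ b_i: 13/108·1 + 847/972·1 + 2/243·1 = 1 ✓
b·c: 847/972·6/11 + 2/243·3 = 1/2 ✓
b·c²: 847/972·36/121 + 2/243·9 = 1/3 ✓
b·Ac: 2/243·81/4 = 1/6 ✓; 3 stages ⇒ order 3.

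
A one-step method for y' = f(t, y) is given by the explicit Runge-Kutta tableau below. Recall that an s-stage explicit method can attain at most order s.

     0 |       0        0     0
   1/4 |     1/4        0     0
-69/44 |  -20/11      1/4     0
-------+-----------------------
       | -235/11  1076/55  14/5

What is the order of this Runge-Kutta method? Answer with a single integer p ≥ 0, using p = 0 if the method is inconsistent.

b = (-235/11, 1076/55, 14/5)
c = (0, 1/4, -69/44)
Ac = (0, 0, 1/16)
Σ b_i: (-235/11)·1 + 1076/55·1 + 14/5·1 = 1 ✓
b·c: 1076/55·1/4 + 14/5·(-69/44) = 1/2 ✓
b·c²: 1076/55·1/16 + 14/5·4761/1936 = 7849/968 ≠ 1/3 ⇒ order 2.
b·Ac: 14/5·1/16 = 7/40 ≠ 1/6

2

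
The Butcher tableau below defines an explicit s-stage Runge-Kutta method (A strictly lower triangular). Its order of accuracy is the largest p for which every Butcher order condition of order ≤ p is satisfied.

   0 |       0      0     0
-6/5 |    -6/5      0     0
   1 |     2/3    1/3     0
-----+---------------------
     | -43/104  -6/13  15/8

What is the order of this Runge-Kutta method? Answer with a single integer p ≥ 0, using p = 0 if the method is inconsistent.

1

b = (-43/104, -6/13, 15/8)
c = (0, -6/5, 1)
Ac = (0, 0, -2/5)
Σ b_i: (-43/104)·1 + (-6/13)·1 + 15/8·1 = 1 ✓
b·c: (-6/13)·(-6/5) + 15/8·1 = 1263/520 ≠ 1/2 ⇒ order 1.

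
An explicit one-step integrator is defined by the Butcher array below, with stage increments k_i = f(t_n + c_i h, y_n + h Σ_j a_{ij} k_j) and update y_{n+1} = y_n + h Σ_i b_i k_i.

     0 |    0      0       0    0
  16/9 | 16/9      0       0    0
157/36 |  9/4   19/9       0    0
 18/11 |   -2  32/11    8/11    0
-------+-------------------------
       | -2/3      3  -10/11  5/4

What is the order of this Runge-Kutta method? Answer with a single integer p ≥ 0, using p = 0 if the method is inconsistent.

0

b = (-2/3, 3, -10/11, 5/4)
c = (0, 16/9, 157/36, 18/11)
Ac = (0, 0, 304/81, 826/99)
Σ b_i: (-2/3)·1 + 3·1 + (-10/11)·1 + 5/4·1 = 353/132 ≠ 1 ⇒ order 0.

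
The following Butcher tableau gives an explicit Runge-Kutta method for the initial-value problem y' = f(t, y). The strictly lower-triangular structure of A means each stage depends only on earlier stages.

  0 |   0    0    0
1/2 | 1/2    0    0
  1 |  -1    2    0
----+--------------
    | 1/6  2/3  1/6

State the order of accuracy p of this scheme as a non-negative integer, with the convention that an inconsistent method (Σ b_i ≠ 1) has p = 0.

3

b = (1/6, 2/3, 1/6)
c = (0, 1/2, 1)
Ac = (0, 0, 1)
Σ b_i: 1/6·1 + 2/3·1 + 1/6·1 = 1 ✓
b·c: 2/3·1/2 + 1/6·1 = 1/2 ✓
b·c²: 2/3·1/4 + 1/6·1 = 1/3 ✓
b·Ac: 1/6·1 = 1/6 ✓; 3 stages ⇒ order 3.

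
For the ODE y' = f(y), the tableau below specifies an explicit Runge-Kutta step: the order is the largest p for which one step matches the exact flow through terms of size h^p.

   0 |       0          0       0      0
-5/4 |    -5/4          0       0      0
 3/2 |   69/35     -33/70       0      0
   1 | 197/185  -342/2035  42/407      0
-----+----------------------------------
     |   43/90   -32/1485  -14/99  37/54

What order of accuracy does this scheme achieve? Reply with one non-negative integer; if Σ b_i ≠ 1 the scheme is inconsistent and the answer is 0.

b = (43/90, -32/1485, -14/99, 37/54)
c = (0, -5/4, 3/2, 1)
Ac = (0, 0, 33/56, 27/74)
Σ b_i: 43/90·1 + (-32/1485)·1 + (-14/99)·1 + 37/54·1 = 1 ✓
b·c: (-32/1485)·(-5/4) + (-14/99)·3/2 + 37/54·1 = 1/2 ✓
b·c²: (-32/1485)·25/16 + (-14/99)·9/4 + 37/54·1 = 1/3 ✓
b·Ac: (-14/99)·33/56 + 37/54·27/74 = 1/6 ✓
b·c³: (-32/1485)·(-125/64) + (-14/99)·27/8 + 37/54·1 = 1/4 ✓
b·(c∘Ac): (-14/99)·99/112 + 37/54·27/74 = 1/8 ✓
b·Ac²: (-14/99)·(-165/224) + 37/54·(-9/296) = 1/12 ✓
b·A²c: 37/54·9/148 = 1/24 ✓; 4 stages ⇒ order 4.

4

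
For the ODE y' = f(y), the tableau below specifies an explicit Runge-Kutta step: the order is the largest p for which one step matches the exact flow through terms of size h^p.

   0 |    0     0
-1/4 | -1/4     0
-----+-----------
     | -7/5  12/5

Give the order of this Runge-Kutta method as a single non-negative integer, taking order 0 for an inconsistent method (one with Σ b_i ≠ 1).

b = (-7/5, 12/5)
c = (0, -1/4)
Σ b_i: (-7/5)·1 + 12/5·1 = 1 ✓
b·c: 12/5·(-1/4) = -3/5 ≠ 1/2 ⇒ order 1.

1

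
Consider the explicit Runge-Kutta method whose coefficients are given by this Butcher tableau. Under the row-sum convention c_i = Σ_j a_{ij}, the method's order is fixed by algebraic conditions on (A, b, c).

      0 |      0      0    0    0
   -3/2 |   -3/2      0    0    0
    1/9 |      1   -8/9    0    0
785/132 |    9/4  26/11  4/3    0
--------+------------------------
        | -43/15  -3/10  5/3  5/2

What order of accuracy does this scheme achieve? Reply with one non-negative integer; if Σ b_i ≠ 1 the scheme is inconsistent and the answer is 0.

1

b = (-43/15, -3/10, 5/3, 5/2)
c = (0, -3/2, 1/9, 785/132)
Ac = (0, 0, 4/3, -1009/297)
Σ b_i: (-43/15)·1 + (-3/10)·1 + 5/3·1 + 5/2·1 = 1 ✓
b·c: (-3/10)·(-3/2) + 5/3·1/9 + 5/2·785/132 = 184171/11880 ≠ 1/2 ⇒ order 1.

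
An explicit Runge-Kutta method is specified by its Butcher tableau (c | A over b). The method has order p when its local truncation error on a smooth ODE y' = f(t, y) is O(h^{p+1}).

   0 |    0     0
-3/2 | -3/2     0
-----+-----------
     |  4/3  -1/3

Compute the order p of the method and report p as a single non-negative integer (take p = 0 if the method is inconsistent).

2

b = (4/3, -1/3)
c = (0, -3/2)
Σ b_i: 4/3·1 + (-1/3)·1 = 1 ✓
b·c: (-1/3)·(-3/2) = 1/2 ✓; 2 stages ⇒ order 2.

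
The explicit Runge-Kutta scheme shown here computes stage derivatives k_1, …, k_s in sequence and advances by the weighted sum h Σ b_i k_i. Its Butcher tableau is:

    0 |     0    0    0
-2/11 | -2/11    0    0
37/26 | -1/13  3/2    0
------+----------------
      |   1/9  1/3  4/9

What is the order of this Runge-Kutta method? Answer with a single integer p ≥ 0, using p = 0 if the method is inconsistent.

b = (1/9, 1/3, 4/9)
c = (0, -2/11, 37/26)
Ac = (0, 0, -3/11)
Σ b_i: 1/9·1 + 1/3·1 + 4/9·1 = 8/9 ≠ 1 ⇒ order 0.

0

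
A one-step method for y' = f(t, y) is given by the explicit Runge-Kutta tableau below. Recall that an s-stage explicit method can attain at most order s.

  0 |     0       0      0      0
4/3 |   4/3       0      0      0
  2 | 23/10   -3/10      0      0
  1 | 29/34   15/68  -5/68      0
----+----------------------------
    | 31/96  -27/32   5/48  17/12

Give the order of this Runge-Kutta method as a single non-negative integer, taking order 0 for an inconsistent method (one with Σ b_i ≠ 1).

4

b = (31/96, -27/32, 5/48, 17/12)
c = (0, 4/3, 2, 1)
Ac = (0, 0, -2/5, 5/34)
Σ b_i: 31/96·1 + (-27/32)·1 + 5/48·1 + 17/12·1 = 1 ✓
b·c: (-27/32)·4/3 + 5/48·2 + 17/12·1 = 1/2 ✓
b·c²: (-27/32)·16/9 + 5/48·4 + 17/12·1 = 1/3 ✓
b·Ac: 5/48·(-2/5) + 17/12·5/34 = 1/6 ✓
b·c³: (-27/32)·64/27 + 5/48·8 + 17/12·1 = 1/4 ✓
b·(c∘Ac): 5/48·(-4/5) + 17/12·5/34 = 1/8 ✓
b·Ac²: 5/48·(-8/15) + 17/12·5/51 = 1/12 ✓
b·A²c: 17/12·1/34 = 1/24 ✓; 4 stages ⇒ order 4.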